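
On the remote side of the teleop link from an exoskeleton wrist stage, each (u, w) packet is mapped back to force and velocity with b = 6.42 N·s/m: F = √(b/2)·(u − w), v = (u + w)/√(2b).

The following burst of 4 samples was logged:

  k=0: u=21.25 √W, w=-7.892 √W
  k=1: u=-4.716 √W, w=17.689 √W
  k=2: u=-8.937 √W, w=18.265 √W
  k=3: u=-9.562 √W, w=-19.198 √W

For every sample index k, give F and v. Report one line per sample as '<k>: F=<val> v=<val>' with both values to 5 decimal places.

k=0: u−w=29.14200, u+w=13.35800; √(b/2)=1.79165, √(2b)=3.58329; F=1.79165×29.142=52.21219, v=13.35800/3.58329=3.72785
k=1: u−w=-22.40500, u+w=12.97300; √(b/2)=1.79165, √(2b)=3.58329; F=1.79165×(-22.405)=-40.14186, v=12.97300/3.58329=3.62041
k=2: u−w=-27.20200, u+w=9.32800; √(b/2)=1.79165, √(2b)=3.58329; F=1.79165×(-27.202)=-48.73639, v=9.32800/3.58329=2.60319
k=3: u−w=9.63600, u+w=-28.76000; √(b/2)=1.79165, √(2b)=3.58329; F=1.79165×9.636=17.26431, v=-28.76000/3.58329=-8.02613

0: F=52.21219 v=3.72785
1: F=-40.14186 v=3.62041
2: F=-48.73639 v=2.60319
3: F=17.26431 v=-8.02613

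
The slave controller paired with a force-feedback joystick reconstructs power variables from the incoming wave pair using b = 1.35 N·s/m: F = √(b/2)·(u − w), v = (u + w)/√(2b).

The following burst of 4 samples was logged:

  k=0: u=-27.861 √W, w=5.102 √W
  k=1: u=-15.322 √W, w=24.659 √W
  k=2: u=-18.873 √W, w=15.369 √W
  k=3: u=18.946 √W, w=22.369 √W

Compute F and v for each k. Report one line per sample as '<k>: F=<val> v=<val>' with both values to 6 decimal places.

k=0: u−w=-32.963000, u+w=-22.759000; √(b/2)=0.821584, √(2b)=1.643168; F=0.821584×(-32.963)=-27.081868, v=-22.759000/1.643168=-13.850686
k=1: u−w=-39.981000, u+w=9.337000; √(b/2)=0.821584, √(2b)=1.643168; F=0.821584×(-39.981)=-32.847743, v=9.337000/1.643168=5.682317
k=2: u−w=-34.242000, u+w=-3.504000; √(b/2)=0.821584, √(2b)=1.643168; F=0.821584×(-34.242)=-28.132674, v=-3.504000/1.643168=-2.132466
k=3: u−w=-3.423000, u+w=41.315000; √(b/2)=0.821584, √(2b)=1.643168; F=0.821584×(-3.423)=-2.812281, v=41.315000/1.643168=25.143508

0: F=-27.081868 v=-13.850686
1: F=-32.847743 v=5.682317
2: F=-28.132674 v=-2.132466
3: F=-2.812281 v=25.143508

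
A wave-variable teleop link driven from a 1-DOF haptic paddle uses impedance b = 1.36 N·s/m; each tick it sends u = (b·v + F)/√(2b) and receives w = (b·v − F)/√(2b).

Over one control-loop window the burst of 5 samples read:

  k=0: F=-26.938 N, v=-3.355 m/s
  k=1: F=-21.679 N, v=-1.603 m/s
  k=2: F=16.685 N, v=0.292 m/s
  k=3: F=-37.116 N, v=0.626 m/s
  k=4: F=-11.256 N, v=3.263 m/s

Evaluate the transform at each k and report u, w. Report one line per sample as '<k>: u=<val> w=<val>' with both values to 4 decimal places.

0: u=-19.1002 w=13.5670
1: u=-14.4667 w=11.8230
2: u=10.3576 w=-9.8760
3: u=-21.9887 w=23.0211
4: u=-4.1342 w=9.5157

k=0: b·v=1.36×(-3.355)=-4.5628; √(2b)=1.6492; u=(-4.5628+(-26.938))/1.6492=-19.1002, w=(-4.5628−(-26.938))/1.6492=13.5670
k=1: b·v=1.36×(-1.603)=-2.1801; √(2b)=1.6492; u=(-2.1801+(-21.679))/1.6492=-14.4667, w=(-2.1801−(-21.679))/1.6492=11.8230
k=2: b·v=1.36×0.292=0.3971; √(2b)=1.6492; u=(0.3971+16.685)/1.6492=10.3576, w=(0.3971−16.685)/1.6492=-9.8760
k=3: b·v=1.36×0.626=0.8514; √(2b)=1.6492; u=(0.8514+(-37.116))/1.6492=-21.9887, w=(0.8514−(-37.116))/1.6492=23.0211
k=4: b·v=1.36×3.263=4.4377; √(2b)=1.6492; u=(4.4377+(-11.256))/1.6492=-4.1342, w=(4.4377−(-11.256))/1.6492=9.5157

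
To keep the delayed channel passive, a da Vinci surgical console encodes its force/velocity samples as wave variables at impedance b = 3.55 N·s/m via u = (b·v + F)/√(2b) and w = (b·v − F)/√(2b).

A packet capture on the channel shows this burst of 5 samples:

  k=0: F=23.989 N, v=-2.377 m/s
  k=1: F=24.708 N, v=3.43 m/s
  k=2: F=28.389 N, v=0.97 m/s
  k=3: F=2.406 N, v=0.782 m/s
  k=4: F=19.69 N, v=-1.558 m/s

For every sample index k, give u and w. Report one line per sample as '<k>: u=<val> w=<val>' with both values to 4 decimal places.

0: u=5.8361 w=-12.1698
1: u=13.8425 w=-4.7030
2: u=11.9465 w=-9.3619
3: u=1.9448 w=0.1389
4: u=5.3138 w=-9.4652

k=0: b·v=3.55×(-2.377)=-8.4383; √(2b)=2.6646; u=(-8.4383+23.989)/2.6646=5.8361, w=(-8.4383−23.989)/2.6646=-12.1698
k=1: b·v=3.55×3.43=12.1765; √(2b)=2.6646; u=(12.1765+24.708)/2.6646=13.8425, w=(12.1765−24.708)/2.6646=-4.7030
k=2: b·v=3.55×0.97=3.4435; √(2b)=2.6646; u=(3.4435+28.389)/2.6646=11.9465, w=(3.4435−28.389)/2.6646=-9.3619
k=3: b·v=3.55×0.782=2.7761; √(2b)=2.6646; u=(2.7761+2.406)/2.6646=1.9448, w=(2.7761−2.406)/2.6646=0.1389
k=4: b·v=3.55×(-1.558)=-5.5309; √(2b)=2.6646; u=(-5.5309+19.69)/2.6646=5.3138, w=(-5.5309−19.69)/2.6646=-9.4652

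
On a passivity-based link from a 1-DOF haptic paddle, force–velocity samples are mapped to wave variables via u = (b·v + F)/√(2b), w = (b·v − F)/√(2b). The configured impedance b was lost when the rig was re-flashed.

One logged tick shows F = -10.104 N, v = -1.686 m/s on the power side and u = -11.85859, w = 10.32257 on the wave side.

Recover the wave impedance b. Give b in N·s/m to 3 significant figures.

b = 0.415 N·s/m

u + w = -1.53602;  u + w = √(2b)·v, so √(2b) = -1.53602/(-1.686) = 0.91104.
b = (√(2b))²/2 = 0.83000/2 = 0.41500.
(Check via u − w = 2F/√(2b): u − w = -22.18116, 2F/√(2b) = -22.18115.)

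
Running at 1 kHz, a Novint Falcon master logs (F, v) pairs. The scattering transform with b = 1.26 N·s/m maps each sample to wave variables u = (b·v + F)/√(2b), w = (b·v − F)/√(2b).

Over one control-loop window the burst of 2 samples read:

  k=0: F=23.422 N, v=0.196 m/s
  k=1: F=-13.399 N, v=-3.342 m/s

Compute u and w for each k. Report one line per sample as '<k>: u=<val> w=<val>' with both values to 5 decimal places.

0: u=14.91004 w=-14.59890
1: u=-11.09321 w=5.78795

k=0: b·v=1.26×0.196=0.24696; √(2b)=1.58745; u=(0.24696+23.422)/1.58745=14.91004, w=(0.24696−23.422)/1.58745=-14.59890
k=1: b·v=1.26×(-3.342)=-4.21092; √(2b)=1.58745; u=(-4.21092+(-13.399))/1.58745=-11.09321, w=(-4.21092−(-13.399))/1.58745=5.78795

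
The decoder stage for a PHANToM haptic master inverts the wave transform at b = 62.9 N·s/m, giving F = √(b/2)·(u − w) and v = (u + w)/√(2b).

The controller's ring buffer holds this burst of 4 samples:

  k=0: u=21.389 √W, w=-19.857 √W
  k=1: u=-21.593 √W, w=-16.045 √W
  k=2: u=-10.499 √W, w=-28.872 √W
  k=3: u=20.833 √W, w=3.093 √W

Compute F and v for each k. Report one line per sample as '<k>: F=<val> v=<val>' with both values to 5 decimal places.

k=0: u−w=41.24600, u+w=1.53200; √(b/2)=5.60803, √(2b)=11.21606; F=5.60803×41.246=231.30880, v=1.53200/11.21606=0.13659
k=1: u−w=-5.54800, u+w=-37.63800; √(b/2)=5.60803, √(2b)=11.21606; F=5.60803×(-5.548)=-31.11335, v=-37.63800/11.21606=-3.35572
k=2: u−w=18.37300, u+w=-39.37100; √(b/2)=5.60803, √(2b)=11.21606; F=5.60803×18.373=103.03633, v=-39.37100/11.21606=-3.51023
k=3: u−w=17.74000, u+w=23.92600; √(b/2)=5.60803, √(2b)=11.21606; F=5.60803×17.74=99.48645, v=23.92600/11.21606=2.13319

0: F=231.30880 v=0.13659
1: F=-31.11335 v=-3.35572
2: F=103.03633 v=-3.51023
3: F=99.48645 v=2.13319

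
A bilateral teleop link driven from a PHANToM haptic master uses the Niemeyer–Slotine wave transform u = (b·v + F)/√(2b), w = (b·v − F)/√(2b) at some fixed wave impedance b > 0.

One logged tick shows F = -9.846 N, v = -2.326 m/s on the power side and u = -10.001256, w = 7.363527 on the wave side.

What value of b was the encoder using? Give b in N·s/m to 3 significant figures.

u + w = -2.637729;  u + w = √(2b)·v, so √(2b) = -2.637729/(-2.326) = 1.134019.
b = (√(2b))²/2 = 1.286000/2 = 0.643000.
(Check via u − w = 2F/√(2b): u − w = -17.364783, 2F/√(2b) = -17.364783.)

b = 0.643 N·s/m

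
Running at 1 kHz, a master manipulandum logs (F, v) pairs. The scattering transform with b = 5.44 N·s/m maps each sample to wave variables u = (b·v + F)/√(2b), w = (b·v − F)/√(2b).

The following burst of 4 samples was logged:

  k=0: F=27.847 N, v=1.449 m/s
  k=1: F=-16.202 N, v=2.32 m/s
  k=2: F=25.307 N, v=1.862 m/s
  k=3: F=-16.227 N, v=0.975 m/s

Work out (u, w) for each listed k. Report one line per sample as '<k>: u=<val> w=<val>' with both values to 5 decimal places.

k=0: b·v=5.44×1.449=7.88256; √(2b)=3.29848; u=(7.88256+27.847)/3.29848=10.83211, w=(7.88256−27.847)/3.29848=-6.05261
k=1: b·v=5.44×2.32=12.62080; √(2b)=3.29848; u=(12.62080+(-16.202))/3.29848=-1.08571, w=(12.62080−(-16.202))/3.29848=8.73819
k=2: b·v=5.44×1.862=10.12928; √(2b)=3.29848; u=(10.12928+25.307)/3.29848=10.74320, w=(10.12928−25.307)/3.29848=-4.60142
k=3: b·v=5.44×0.975=5.30400; √(2b)=3.29848; u=(5.30400+(-16.227))/3.29848=-3.31152, w=(5.30400−(-16.227))/3.29848=6.52754

0: u=10.83211 w=-6.05261
1: u=-1.08571 w=8.73819
2: u=10.74320 w=-4.60142
3: u=-3.31152 w=6.52754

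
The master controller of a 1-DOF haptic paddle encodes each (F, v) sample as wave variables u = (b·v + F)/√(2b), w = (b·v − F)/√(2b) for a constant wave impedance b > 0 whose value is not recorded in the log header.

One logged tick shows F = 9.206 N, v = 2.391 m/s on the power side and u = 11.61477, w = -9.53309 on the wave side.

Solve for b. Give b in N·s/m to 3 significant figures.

b = 0.379 N·s/m

u + w = 2.0817;  u + w = √(2b)·v, so √(2b) = 2.0817/2.391 = 0.8706.
b = (√(2b))²/2 = 0.7580/2 = 0.3790.
(Check via u − w = 2F/√(2b): u − w = 21.1479, 2F/√(2b) = 21.1479.)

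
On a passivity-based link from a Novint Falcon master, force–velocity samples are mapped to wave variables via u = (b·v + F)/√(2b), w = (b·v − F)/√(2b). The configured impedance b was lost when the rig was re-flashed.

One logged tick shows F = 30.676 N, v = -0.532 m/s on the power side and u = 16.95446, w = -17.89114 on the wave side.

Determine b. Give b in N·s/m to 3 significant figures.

b = 1.55 N·s/m

u + w = -0.9367;  u + w = √(2b)·v, so √(2b) = -0.9367/(-0.532) = 1.7607.
b = (√(2b))²/2 = 3.1000/2 = 1.5500.
(Check via u − w = 2F/√(2b): u − w = 34.8456, 2F/√(2b) = 34.8457.)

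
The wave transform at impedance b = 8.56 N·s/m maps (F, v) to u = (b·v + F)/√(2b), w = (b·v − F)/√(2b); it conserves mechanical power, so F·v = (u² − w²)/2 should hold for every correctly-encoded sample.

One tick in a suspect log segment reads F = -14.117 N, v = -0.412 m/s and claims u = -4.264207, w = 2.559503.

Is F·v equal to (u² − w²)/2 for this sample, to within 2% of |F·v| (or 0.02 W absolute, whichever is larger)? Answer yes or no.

yes

F·v = (-14.117)×(-0.412) = 5.816204 W.
(u² − w²)/2 = (18.183461 − 6.551056)/2 = 5.816203 W.
|Δ| = 0.000001;  2% of max(1, |F·v|) = 0.116324.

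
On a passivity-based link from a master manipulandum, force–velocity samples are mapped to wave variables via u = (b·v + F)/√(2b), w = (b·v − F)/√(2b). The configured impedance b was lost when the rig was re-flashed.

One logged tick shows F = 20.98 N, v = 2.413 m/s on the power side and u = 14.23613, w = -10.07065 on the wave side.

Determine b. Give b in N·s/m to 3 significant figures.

b = 1.49 N·s/m

u + w = 4.1655;  u + w = √(2b)·v, so √(2b) = 4.1655/2.413 = 1.7263.
b = (√(2b))²/2 = 2.9800/2 = 1.4900.
(Check via u − w = 2F/√(2b): u − w = 24.3068, 2F/√(2b) = 24.3068.)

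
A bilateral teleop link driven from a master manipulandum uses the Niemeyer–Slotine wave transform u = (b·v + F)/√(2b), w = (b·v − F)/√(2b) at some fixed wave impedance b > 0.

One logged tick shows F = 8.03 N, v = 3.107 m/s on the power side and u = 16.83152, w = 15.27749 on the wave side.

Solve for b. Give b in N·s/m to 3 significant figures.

u + w = 32.1090;  u + w = √(2b)·v, so √(2b) = 32.1090/3.107 = 10.3344.
b = (√(2b))²/2 = 106.8000/2 = 53.4000.
(Check via u − w = 2F/√(2b): u − w = 1.5540, 2F/√(2b) = 1.5540.)

b = 53.4 N·s/m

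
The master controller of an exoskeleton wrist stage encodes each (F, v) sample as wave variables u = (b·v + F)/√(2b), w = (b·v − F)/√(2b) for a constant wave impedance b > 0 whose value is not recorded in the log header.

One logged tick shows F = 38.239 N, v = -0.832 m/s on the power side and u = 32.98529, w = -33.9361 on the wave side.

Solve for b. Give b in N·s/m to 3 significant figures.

b = 0.653 N·s/m

u + w = -0.95081;  u + w = √(2b)·v, so √(2b) = -0.95081/(-0.832) = 1.14280.
b = (√(2b))²/2 = 1.30599/2 = 0.65300.
(Check via u − w = 2F/√(2b): u − w = 66.92139, 2F/√(2b) = 66.92157.)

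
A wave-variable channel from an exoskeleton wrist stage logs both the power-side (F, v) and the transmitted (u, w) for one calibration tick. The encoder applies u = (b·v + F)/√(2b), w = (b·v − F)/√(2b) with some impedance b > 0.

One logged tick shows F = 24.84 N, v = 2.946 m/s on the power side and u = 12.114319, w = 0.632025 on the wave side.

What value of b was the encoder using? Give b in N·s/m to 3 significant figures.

b = 9.36 N·s/m

u + w = 12.746344;  u + w = √(2b)·v, so √(2b) = 12.746344/2.946 = 4.326661.
b = (√(2b))²/2 = 18.719997/2 = 9.359999.
(Check via u − w = 2F/√(2b): u − w = 11.482294, 2F/√(2b) = 11.482295.)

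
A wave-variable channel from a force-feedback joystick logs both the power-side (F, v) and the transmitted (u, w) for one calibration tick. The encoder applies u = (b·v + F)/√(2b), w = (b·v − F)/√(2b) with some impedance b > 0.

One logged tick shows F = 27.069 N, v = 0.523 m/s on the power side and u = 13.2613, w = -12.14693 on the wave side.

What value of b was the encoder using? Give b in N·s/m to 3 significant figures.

u + w = 1.11437;  u + w = √(2b)·v, so √(2b) = 1.11437/0.523 = 2.13073.
b = (√(2b))²/2 = 4.54000/2 = 2.27000.
(Check via u − w = 2F/√(2b): u − w = 25.40823, 2F/√(2b) = 25.40823.)

b = 2.27 N·s/m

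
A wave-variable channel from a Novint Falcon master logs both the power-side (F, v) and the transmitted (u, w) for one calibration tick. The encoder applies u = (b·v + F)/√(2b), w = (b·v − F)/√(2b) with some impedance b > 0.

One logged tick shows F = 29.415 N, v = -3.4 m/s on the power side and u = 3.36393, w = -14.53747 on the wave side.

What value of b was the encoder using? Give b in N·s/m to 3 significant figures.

b = 5.4 N·s/m

u + w = -11.1735;  u + w = √(2b)·v, so √(2b) = -11.1735/(-3.4) = 3.2863.
b = (√(2b))²/2 = 10.8000/2 = 5.4000.
(Check via u − w = 2F/√(2b): u − w = 17.9014, 2F/√(2b) = 17.9014.)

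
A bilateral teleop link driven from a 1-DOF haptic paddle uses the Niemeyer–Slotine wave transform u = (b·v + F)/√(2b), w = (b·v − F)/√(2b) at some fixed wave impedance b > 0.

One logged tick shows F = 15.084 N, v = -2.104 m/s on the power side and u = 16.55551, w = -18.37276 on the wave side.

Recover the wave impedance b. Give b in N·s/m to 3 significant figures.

b = 0.373 N·s/m

u + w = -1.81725;  u + w = √(2b)·v, so √(2b) = -1.81725/(-2.104) = 0.86371.
b = (√(2b))²/2 = 0.74600/2 = 0.37300.
(Check via u − w = 2F/√(2b): u − w = 34.92827, 2F/√(2b) = 34.92831.)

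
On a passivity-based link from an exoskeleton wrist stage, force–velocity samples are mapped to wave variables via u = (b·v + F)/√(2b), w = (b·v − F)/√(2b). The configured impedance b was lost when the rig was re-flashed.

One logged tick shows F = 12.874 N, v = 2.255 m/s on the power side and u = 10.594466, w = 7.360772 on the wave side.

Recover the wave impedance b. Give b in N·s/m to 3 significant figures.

b = 31.7 N·s/m

u + w = 17.955238;  u + w = √(2b)·v, so √(2b) = 17.955238/2.255 = 7.962412.
b = (√(2b))²/2 = 63.399997/2 = 31.699999.
(Check via u − w = 2F/√(2b): u − w = 3.233694, 2F/√(2b) = 3.233694.)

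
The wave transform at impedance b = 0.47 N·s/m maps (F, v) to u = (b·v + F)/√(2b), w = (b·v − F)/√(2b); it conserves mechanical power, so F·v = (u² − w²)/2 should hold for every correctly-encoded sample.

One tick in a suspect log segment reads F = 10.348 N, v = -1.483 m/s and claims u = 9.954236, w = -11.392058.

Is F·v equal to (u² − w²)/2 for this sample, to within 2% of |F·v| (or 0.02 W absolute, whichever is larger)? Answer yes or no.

yes

F·v = 10.348×(-1.483) = -15.346084 W.
(u² − w²)/2 = (99.086814 − 129.778985)/2 = -15.346086 W.
|Δ| = 0.000002;  2% of max(1, |F·v|) = 0.306922.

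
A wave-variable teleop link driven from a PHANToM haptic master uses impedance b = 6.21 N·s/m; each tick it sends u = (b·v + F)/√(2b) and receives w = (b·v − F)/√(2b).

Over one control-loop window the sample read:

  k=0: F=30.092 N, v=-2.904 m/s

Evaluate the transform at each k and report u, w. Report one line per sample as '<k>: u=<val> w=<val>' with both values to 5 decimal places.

0: u=3.42153 w=-13.65581

k=0: b·v=6.21×(-2.904)=-18.03384; √(2b)=3.52420; u=(-18.03384+30.092)/3.52420=3.42153, w=(-18.03384−30.092)/3.52420=-13.65581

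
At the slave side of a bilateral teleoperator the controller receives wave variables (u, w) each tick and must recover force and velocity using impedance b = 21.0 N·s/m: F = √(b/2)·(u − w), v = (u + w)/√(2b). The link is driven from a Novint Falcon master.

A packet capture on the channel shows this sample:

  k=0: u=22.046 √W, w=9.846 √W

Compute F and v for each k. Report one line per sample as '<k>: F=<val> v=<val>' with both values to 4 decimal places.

k=0: u−w=12.2000, u+w=31.8920; √(b/2)=3.2404, √(2b)=6.4807; F=3.2404×12.2=39.5325, v=31.8920/6.4807=4.9210

0: F=39.5325 v=4.9210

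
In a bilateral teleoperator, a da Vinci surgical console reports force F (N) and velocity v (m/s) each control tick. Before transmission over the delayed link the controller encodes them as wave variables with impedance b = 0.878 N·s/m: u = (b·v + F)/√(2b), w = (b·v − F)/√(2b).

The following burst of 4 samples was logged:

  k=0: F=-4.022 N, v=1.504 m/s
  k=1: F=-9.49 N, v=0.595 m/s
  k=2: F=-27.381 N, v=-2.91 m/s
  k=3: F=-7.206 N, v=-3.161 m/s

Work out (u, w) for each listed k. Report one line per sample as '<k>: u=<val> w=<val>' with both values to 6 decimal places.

0: u=-2.038641 w=4.031654
1: u=-6.767270 w=7.555729
2: u=-22.590780 w=18.734618
3: u=-7.532296 w=3.343524

k=0: b·v=0.878×1.504=1.320512; √(2b)=1.325142; u=(1.320512+(-4.022))/1.325142=-2.038641, w=(1.320512−(-4.022))/1.325142=4.031654
k=1: b·v=0.878×0.595=0.522410; √(2b)=1.325142; u=(0.522410+(-9.49))/1.325142=-6.767270, w=(0.522410−(-9.49))/1.325142=7.555729
k=2: b·v=0.878×(-2.91)=-2.554980; √(2b)=1.325142; u=(-2.554980+(-27.381))/1.325142=-22.590780, w=(-2.554980−(-27.381))/1.325142=18.734618
k=3: b·v=0.878×(-3.161)=-2.775358; √(2b)=1.325142; u=(-2.775358+(-7.206))/1.325142=-7.532296, w=(-2.775358−(-7.206))/1.325142=3.343524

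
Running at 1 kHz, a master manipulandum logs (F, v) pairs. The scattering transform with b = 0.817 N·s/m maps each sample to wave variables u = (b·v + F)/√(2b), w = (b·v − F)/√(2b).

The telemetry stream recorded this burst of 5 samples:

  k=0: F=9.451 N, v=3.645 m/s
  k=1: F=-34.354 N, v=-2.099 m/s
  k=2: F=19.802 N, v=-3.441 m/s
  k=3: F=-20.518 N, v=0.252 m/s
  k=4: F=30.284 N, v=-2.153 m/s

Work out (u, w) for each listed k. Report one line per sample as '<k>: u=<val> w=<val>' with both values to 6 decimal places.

k=0: b·v=0.817×3.645=2.977965; √(2b)=1.278280; u=(2.977965+9.451)/1.278280=9.723194, w=(2.977965−9.451)/1.278280=-5.063863
k=1: b·v=0.817×(-2.099)=-1.714883; √(2b)=1.278280; u=(-1.714883+(-34.354))/1.278280=-28.216729, w=(-1.714883−(-34.354))/1.278280=25.533619
k=2: b·v=0.817×(-3.441)=-2.811297; √(2b)=1.278280; u=(-2.811297+19.802)/1.278280=13.291847, w=(-2.811297−19.802)/1.278280=-17.690408
k=3: b·v=0.817×0.252=0.205884; √(2b)=1.278280; u=(0.205884+(-20.518))/1.278280=-15.890192, w=(0.205884−(-20.518))/1.278280=16.212318
k=4: b·v=0.817×(-2.153)=-1.759001; √(2b)=1.278280; u=(-1.759001+30.284)/1.278280=22.315140, w=(-1.759001−30.284)/1.278280=-25.067277

0: u=9.723194 w=-5.063863
1: u=-28.216729 w=25.533619
2: u=13.291847 w=-17.690408
3: u=-15.890192 w=16.212318
4: u=22.315140 w=-25.067277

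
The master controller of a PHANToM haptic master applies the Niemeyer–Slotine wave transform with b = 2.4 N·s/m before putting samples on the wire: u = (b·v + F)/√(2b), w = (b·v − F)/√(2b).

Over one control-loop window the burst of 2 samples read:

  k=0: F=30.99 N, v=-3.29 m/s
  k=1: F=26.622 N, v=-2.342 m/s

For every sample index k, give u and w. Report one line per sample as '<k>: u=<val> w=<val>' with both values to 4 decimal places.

0: u=10.5409 w=-17.7489
1: u=9.5857 w=-14.7168

k=0: b·v=2.4×(-3.29)=-7.8960; √(2b)=2.1909; u=(-7.8960+30.99)/2.1909=10.5409, w=(-7.8960−30.99)/2.1909=-17.7489
k=1: b·v=2.4×(-2.342)=-5.6208; √(2b)=2.1909; u=(-5.6208+26.622)/2.1909=9.5857, w=(-5.6208−26.622)/2.1909=-14.7168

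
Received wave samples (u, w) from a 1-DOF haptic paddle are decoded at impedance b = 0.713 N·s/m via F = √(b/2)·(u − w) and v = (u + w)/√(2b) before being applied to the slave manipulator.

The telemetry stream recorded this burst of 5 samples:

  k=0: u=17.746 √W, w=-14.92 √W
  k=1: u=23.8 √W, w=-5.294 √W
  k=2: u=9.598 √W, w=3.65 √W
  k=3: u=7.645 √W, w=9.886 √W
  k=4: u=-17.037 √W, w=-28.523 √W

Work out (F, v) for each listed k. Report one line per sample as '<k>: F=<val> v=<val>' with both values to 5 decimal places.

0: F=19.50409 v=2.36653
1: F=17.37134 v=15.49718
2: F=3.55141 v=11.09406
3: F=-1.33805 v=14.68071
4: F=6.85802 v=-38.15258

k=0: u−w=32.66600, u+w=2.82600; √(b/2)=0.59708, √(2b)=1.19415; F=0.59708×32.666=19.50409, v=2.82600/1.19415=2.36653
k=1: u−w=29.09400, u+w=18.50600; √(b/2)=0.59708, √(2b)=1.19415; F=0.59708×29.094=17.37134, v=18.50600/1.19415=15.49718
k=2: u−w=5.94800, u+w=13.24800; √(b/2)=0.59708, √(2b)=1.19415; F=0.59708×5.948=3.55141, v=13.24800/1.19415=11.09406
k=3: u−w=-2.24100, u+w=17.53100; √(b/2)=0.59708, √(2b)=1.19415; F=0.59708×(-2.241)=-1.33805, v=17.53100/1.19415=14.68071
k=4: u−w=11.48600, u+w=-45.56000; √(b/2)=0.59708, √(2b)=1.19415; F=0.59708×11.486=6.85802, v=-45.56000/1.19415=-38.15258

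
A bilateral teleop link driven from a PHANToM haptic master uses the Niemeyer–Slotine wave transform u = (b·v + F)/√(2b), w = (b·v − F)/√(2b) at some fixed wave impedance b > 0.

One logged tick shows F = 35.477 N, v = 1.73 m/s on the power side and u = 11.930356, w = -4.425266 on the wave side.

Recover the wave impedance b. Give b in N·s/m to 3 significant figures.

b = 9.41 N·s/m

u + w = 7.505090;  u + w = √(2b)·v, so √(2b) = 7.505090/1.73 = 4.338202.
b = (√(2b))²/2 = 18.819999/2 = 9.410000.
(Check via u − w = 2F/√(2b): u − w = 16.355622, 2F/√(2b) = 16.355623.)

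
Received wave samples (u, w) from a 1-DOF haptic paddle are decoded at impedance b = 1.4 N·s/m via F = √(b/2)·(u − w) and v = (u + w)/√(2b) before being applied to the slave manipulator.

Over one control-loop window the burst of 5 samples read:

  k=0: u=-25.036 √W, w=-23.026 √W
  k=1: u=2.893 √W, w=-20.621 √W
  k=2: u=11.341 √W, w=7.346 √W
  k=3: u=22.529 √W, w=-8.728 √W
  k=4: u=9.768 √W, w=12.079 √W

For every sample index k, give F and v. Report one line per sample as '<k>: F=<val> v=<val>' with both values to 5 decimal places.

k=0: u−w=-2.01000, u+w=-48.06200; √(b/2)=0.83666, √(2b)=1.67332; F=0.83666×(-2.01)=-1.68169, v=-48.06200/1.67332=-28.72254
k=1: u−w=23.51400, u+w=-17.72800; √(b/2)=0.83666, √(2b)=1.67332; F=0.83666×23.514=19.67322, v=-17.72800/1.67332=-10.59451
k=2: u−w=3.99500, u+w=18.68700; √(b/2)=0.83666, √(2b)=1.67332; F=0.83666×3.995=3.34246, v=18.68700/1.67332=11.16762
k=3: u−w=31.25700, u+w=13.80100; √(b/2)=0.83666, √(2b)=1.67332; F=0.83666×31.257=26.15148, v=13.80100/1.67332=8.24768
k=4: u−w=-2.31100, u+w=21.84700; √(b/2)=0.83666, √(2b)=1.67332; F=0.83666×(-2.311)=-1.93352, v=21.84700/1.67332=13.05608

0: F=-1.68169 v=-28.72254
1: F=19.67322 v=-10.59451
2: F=3.34246 v=11.16762
3: F=26.15148 v=8.24768
4: F=-1.93352 v=13.05608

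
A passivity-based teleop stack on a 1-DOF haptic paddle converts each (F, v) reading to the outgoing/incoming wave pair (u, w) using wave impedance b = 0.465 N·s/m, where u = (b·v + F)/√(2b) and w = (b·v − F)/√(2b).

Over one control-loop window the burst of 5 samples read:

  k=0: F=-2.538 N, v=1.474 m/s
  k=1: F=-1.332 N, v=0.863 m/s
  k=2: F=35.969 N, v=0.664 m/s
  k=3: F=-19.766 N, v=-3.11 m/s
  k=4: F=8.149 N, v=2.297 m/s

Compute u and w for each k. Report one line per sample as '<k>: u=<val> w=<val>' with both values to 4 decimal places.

0: u=-1.9210 w=3.3425
1: u=-0.9651 w=1.7973
2: u=37.6183 w=-36.9779
3: u=-21.9960 w=18.9968
4: u=9.5577 w=-7.3425

k=0: b·v=0.465×1.474=0.6854; √(2b)=0.9644; u=(0.6854+(-2.538))/0.9644=-1.9210, w=(0.6854−(-2.538))/0.9644=3.3425
k=1: b·v=0.465×0.863=0.4013; √(2b)=0.9644; u=(0.4013+(-1.332))/0.9644=-0.9651, w=(0.4013−(-1.332))/0.9644=1.7973
k=2: b·v=0.465×0.664=0.3088; √(2b)=0.9644; u=(0.3088+35.969)/0.9644=37.6183, w=(0.3088−35.969)/0.9644=-36.9779
k=3: b·v=0.465×(-3.11)=-1.4462; √(2b)=0.9644; u=(-1.4462+(-19.766))/0.9644=-21.9960, w=(-1.4462−(-19.766))/0.9644=18.9968
k=4: b·v=0.465×2.297=1.0681; √(2b)=0.9644; u=(1.0681+8.149)/0.9644=9.5577, w=(1.0681−8.149)/0.9644=-7.3425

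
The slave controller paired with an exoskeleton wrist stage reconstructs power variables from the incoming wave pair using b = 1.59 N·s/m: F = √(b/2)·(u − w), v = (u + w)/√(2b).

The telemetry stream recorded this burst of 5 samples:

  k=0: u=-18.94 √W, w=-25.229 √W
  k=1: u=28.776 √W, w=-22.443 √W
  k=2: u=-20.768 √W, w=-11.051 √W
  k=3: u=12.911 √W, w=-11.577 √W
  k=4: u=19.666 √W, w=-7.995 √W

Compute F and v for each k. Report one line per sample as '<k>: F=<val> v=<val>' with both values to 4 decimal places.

k=0: u−w=6.2890, u+w=-44.1690; √(b/2)=0.8916, √(2b)=1.7833; F=0.8916×6.289=5.6074, v=-44.1690/1.7833=-24.7687
k=1: u−w=51.2190, u+w=6.3330; √(b/2)=0.8916, √(2b)=1.7833; F=0.8916×51.219=45.6683, v=6.3330/1.7833=3.5514
k=2: u−w=-9.7170, u+w=-31.8190; √(b/2)=0.8916, √(2b)=1.7833; F=0.8916×(-9.717)=-8.6639, v=-31.8190/1.7833=-17.8432
k=3: u−w=24.4880, u+w=1.3340; √(b/2)=0.8916, √(2b)=1.7833; F=0.8916×24.488=21.8342, v=1.3340/1.7833=0.7481
k=4: u−w=27.6610, u+w=11.6710; √(b/2)=0.8916, √(2b)=1.7833; F=0.8916×27.661=24.6633, v=11.6710/1.7833=6.5448

0: F=5.6074 v=-24.7687
1: F=45.6683 v=3.5514
2: F=-8.6639 v=-17.8432
3: F=21.8342 v=0.7481
4: F=24.6633 v=6.5448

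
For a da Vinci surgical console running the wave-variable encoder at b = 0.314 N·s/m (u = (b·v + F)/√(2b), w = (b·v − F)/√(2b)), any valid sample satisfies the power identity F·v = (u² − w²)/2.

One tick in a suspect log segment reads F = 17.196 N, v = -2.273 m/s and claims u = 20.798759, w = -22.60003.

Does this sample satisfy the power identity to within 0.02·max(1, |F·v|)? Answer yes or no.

yes

F·v = 17.196×(-2.273) = -39.086508 W.
(u² − w²)/2 = (432.588376 − 510.761356)/2 = -39.086490 W.
|Δ| = 0.000018;  2% of max(1, |F·v|) = 0.781730.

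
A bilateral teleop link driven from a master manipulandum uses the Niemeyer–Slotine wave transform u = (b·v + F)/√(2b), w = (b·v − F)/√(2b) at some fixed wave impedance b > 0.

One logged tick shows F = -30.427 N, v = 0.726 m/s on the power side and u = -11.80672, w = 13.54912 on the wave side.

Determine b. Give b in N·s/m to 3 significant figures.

u + w = 1.74240;  u + w = √(2b)·v, so √(2b) = 1.74240/0.726 = 2.40000.
b = (√(2b))²/2 = 5.76000/2 = 2.88000.
(Check via u − w = 2F/√(2b): u − w = -25.35584, 2F/√(2b) = -25.35583.)

b = 2.88 N·s/m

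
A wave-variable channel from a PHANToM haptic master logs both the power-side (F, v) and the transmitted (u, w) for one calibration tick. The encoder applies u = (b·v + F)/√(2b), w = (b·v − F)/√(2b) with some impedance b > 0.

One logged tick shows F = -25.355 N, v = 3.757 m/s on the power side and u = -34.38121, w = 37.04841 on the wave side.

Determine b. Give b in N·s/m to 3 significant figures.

b = 0.252 N·s/m

u + w = 2.6672;  u + w = √(2b)·v, so √(2b) = 2.6672/3.757 = 0.7099.
b = (√(2b))²/2 = 0.5040/2 = 0.2520.
(Check via u − w = 2F/√(2b): u − w = -71.4296, 2F/√(2b) = -71.4298.)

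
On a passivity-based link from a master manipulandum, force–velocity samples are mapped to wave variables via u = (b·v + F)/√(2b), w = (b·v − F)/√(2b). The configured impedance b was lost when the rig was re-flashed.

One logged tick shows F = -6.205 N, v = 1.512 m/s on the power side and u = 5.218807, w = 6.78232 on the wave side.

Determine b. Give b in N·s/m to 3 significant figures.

b = 31.5 N·s/m

u + w = 12.001127;  u + w = √(2b)·v, so √(2b) = 12.001127/1.512 = 7.937253.
b = (√(2b))²/2 = 62.999990/2 = 31.499995.
(Check via u − w = 2F/√(2b): u − w = -1.563513, 2F/√(2b) = -1.563513.)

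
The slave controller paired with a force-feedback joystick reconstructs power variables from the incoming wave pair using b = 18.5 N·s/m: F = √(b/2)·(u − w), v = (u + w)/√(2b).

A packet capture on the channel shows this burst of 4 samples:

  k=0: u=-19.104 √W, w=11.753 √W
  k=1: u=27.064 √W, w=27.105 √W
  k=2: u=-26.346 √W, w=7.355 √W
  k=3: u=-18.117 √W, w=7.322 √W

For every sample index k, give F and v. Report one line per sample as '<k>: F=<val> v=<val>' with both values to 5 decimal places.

k=0: u−w=-30.85700, u+w=-7.35100; √(b/2)=3.04138, √(2b)=6.08276; F=3.04138×(-30.857)=-93.84790, v=-7.35100/6.08276=-1.20850
k=1: u−w=-0.04100, u+w=54.16900; √(b/2)=3.04138, √(2b)=6.08276; F=3.04138×(-0.041)=-0.12470, v=54.16900/6.08276=8.90533
k=2: u−w=-33.70100, u+w=-18.99100; √(b/2)=3.04138, √(2b)=6.08276; F=3.04138×(-33.701)=-102.49759, v=-18.99100/6.08276=-3.12210
k=3: u−w=-25.43900, u+w=-10.79500; √(b/2)=3.04138, √(2b)=6.08276; F=3.04138×(-25.439)=-77.36970, v=-10.79500/6.08276=-1.77469

0: F=-93.84790 v=-1.20850
1: F=-0.12470 v=8.90533
2: F=-102.49759 v=-3.12210
3: F=-77.36970 v=-1.77469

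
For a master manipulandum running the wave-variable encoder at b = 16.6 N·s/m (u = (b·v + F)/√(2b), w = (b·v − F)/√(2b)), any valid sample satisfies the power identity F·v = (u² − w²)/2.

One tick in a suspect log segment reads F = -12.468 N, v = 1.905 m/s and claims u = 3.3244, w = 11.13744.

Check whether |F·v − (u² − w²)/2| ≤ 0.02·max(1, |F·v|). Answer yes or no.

no

F·v = (-12.468)×1.905 = -23.75154 W.
(u² − w²)/2 = (11.05164 − 124.04257)/2 = -56.49547 W.
|Δ| = 32.74393;  2% of max(1, |F·v|) = 0.47503.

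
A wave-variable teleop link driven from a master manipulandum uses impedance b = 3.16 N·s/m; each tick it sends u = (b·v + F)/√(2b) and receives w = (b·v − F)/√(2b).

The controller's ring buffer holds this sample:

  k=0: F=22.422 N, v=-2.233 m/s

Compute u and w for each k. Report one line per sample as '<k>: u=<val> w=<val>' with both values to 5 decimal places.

k=0: b·v=3.16×(-2.233)=-7.05628; √(2b)=2.51396; u=(-7.05628+22.422)/2.51396=6.11216, w=(-7.05628−22.422)/2.51396=-11.72583

0: u=6.11216 w=-11.72583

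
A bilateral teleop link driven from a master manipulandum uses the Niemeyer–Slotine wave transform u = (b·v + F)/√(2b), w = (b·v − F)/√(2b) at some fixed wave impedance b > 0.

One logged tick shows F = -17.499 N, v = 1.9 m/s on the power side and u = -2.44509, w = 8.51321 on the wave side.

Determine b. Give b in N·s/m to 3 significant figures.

b = 5.1 N·s/m

u + w = 6.06812;  u + w = √(2b)·v, so √(2b) = 6.06812/1.9 = 3.19375.
b = (√(2b))²/2 = 10.20002/2 = 5.10001.
(Check via u − w = 2F/√(2b): u − w = -10.95830, 2F/√(2b) = -10.95829.)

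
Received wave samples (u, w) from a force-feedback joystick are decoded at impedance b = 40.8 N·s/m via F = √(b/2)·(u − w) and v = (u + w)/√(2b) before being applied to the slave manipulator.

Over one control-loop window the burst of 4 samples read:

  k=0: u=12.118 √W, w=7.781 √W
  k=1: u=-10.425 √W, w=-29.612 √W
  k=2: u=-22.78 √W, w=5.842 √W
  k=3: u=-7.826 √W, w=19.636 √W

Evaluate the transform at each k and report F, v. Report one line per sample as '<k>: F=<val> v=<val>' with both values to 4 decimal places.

k=0: u−w=4.3370, u+w=19.8990; √(b/2)=4.5166, √(2b)=9.0333; F=4.5166×4.337=19.5886, v=19.8990/9.0333=2.2029
k=1: u−w=19.1870, u+w=-40.0370; √(b/2)=4.5166, √(2b)=9.0333; F=4.5166×19.187=86.6607, v=-40.0370/9.0333=-4.4322
k=2: u−w=-28.6220, u+w=-16.9380; √(b/2)=4.5166, √(2b)=9.0333; F=4.5166×(-28.622)=-129.2752, v=-16.9380/9.0333=-1.8751
k=3: u−w=-27.4620, u+w=11.8100; √(b/2)=4.5166, √(2b)=9.0333; F=4.5166×(-27.462)=-124.0359, v=11.8100/9.0333=1.3074

0: F=19.5886 v=2.2029
1: F=86.6607 v=-4.4322
2: F=-129.2752 v=-1.8751
3: F=-124.0359 v=1.3074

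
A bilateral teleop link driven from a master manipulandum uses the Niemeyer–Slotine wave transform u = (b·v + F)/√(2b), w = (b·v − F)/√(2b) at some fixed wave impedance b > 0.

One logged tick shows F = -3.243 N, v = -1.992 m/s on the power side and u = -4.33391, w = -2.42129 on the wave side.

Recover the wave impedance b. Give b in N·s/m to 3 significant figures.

u + w = -6.75520;  u + w = √(2b)·v, so √(2b) = -6.75520/(-1.992) = 3.39116.
b = (√(2b))²/2 = 11.50000/2 = 5.75000.
(Check via u − w = 2F/√(2b): u − w = -1.91262, 2F/√(2b) = -1.91262.)

b = 5.75 N·s/m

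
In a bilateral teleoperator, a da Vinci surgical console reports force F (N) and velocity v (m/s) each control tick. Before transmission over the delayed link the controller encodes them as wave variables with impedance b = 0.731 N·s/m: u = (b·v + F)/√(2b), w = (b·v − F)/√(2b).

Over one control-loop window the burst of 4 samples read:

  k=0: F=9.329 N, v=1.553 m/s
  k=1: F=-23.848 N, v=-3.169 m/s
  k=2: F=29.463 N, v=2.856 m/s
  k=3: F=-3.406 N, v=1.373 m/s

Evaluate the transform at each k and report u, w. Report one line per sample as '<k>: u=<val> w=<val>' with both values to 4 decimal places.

k=0: b·v=0.731×1.553=1.1352; √(2b)=1.2091; u=(1.1352+9.329)/1.2091=8.6543, w=(1.1352−9.329)/1.2091=-6.7766
k=1: b·v=0.731×(-3.169)=-2.3165; √(2b)=1.2091; u=(-2.3165+(-23.848))/1.2091=-21.6391, w=(-2.3165−(-23.848))/1.2091=17.8074
k=2: b·v=0.731×2.856=2.0877; √(2b)=1.2091; u=(2.0877+29.463)/1.2091=26.0937, w=(2.0877−29.463)/1.2091=-22.6404
k=3: b·v=0.731×1.373=1.0037; √(2b)=1.2091; u=(1.0037+(-3.406))/1.2091=-1.9868, w=(1.0037−(-3.406))/1.2091=3.6470

0: u=8.6543 w=-6.7766
1: u=-21.6391 w=17.8074
2: u=26.0937 w=-22.6404
3: u=-1.9868 w=3.6470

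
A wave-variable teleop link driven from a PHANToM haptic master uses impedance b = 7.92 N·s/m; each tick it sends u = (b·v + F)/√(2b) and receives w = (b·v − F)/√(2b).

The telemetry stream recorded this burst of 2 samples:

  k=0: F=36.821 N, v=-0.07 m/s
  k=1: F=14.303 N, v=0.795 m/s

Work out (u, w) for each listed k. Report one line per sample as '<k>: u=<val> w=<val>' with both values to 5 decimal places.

0: u=9.11233 w=-9.39092
1: u=5.17579 w=-2.01173

k=0: b·v=7.92×(-0.07)=-0.55440; √(2b)=3.97995; u=(-0.55440+36.821)/3.97995=9.11233, w=(-0.55440−36.821)/3.97995=-9.39092
k=1: b·v=7.92×0.795=6.29640; √(2b)=3.97995; u=(6.29640+14.303)/3.97995=5.17579, w=(6.29640−14.303)/3.97995=-2.01173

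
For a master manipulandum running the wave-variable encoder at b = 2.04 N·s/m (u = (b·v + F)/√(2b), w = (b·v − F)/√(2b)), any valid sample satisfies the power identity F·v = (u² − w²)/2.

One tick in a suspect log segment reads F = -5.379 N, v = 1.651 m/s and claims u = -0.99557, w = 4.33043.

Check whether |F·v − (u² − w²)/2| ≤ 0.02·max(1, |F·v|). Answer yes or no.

F·v = (-5.379)×1.651 = -8.88073 W.
(u² − w²)/2 = (0.99116 − 18.75262)/2 = -8.88073 W.
|Δ| = 0.00000;  2% of max(1, |F·v|) = 0.17761.

yes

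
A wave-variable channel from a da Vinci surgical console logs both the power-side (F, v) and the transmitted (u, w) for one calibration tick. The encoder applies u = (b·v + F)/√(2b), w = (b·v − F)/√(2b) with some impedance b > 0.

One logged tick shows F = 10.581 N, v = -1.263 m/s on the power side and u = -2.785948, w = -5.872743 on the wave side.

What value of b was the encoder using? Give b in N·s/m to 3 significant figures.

u + w = -8.658691;  u + w = √(2b)·v, so √(2b) = -8.658691/(-1.263) = 6.855654.
b = (√(2b))²/2 = 46.999992/2 = 23.499996.
(Check via u − w = 2F/√(2b): u − w = 3.086795, 2F/√(2b) = 3.086795.)

b = 23.5 N·s/m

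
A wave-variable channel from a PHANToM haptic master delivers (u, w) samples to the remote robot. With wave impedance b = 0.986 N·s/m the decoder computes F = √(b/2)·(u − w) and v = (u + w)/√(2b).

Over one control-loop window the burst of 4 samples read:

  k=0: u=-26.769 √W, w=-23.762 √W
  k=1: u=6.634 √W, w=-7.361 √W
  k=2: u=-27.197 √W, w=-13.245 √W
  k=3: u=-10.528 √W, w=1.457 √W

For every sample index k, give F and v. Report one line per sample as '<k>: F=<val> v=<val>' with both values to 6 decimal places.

k=0: u−w=-3.007000, u+w=-50.531000; √(b/2)=0.702140, √(2b)=1.404279; F=0.702140×(-3.007)=-2.111334, v=-50.531000/1.404279=-35.983586
k=1: u−w=13.995000, u+w=-0.727000; √(b/2)=0.702140, √(2b)=1.404279; F=0.702140×13.995=9.826444, v=-0.727000/1.404279=-0.517703
k=2: u−w=-13.952000, u+w=-40.442000; √(b/2)=0.702140, √(2b)=1.404279; F=0.702140×(-13.952)=-9.796252, v=-40.442000/1.404279=-28.799117
k=3: u−w=-11.985000, u+w=-9.071000; √(b/2)=0.702140, √(2b)=1.404279; F=0.702140×(-11.985)=-8.415143, v=-9.071000/1.404279=-6.459542

0: F=-2.111334 v=-35.983586
1: F=9.826444 v=-0.517703
2: F=-9.796252 v=-28.799117
3: F=-8.415143 v=-6.459542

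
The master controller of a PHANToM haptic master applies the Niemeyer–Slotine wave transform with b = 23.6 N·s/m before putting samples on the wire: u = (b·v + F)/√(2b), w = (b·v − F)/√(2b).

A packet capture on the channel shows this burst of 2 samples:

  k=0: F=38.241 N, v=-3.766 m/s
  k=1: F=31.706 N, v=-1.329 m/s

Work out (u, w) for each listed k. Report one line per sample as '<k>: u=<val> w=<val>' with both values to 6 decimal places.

0: u=-7.370442 w=-18.502828
1: u=0.049722 w=-9.180252

k=0: b·v=23.6×(-3.766)=-88.877600; √(2b)=6.870226; u=(-88.877600+38.241)/6.870226=-7.370442, w=(-88.877600−38.241)/6.870226=-18.502828
k=1: b·v=23.6×(-1.329)=-31.364400; √(2b)=6.870226; u=(-31.364400+31.706)/6.870226=0.049722, w=(-31.364400−31.706)/6.870226=-9.180252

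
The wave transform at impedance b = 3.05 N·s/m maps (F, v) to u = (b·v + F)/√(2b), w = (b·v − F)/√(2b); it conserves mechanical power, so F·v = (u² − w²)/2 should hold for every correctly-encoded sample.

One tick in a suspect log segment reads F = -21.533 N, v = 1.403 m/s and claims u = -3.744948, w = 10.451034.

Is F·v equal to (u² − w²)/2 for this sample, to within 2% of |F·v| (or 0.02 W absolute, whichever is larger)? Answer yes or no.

F·v = (-21.533)×1.403 = -30.210799 W.
(u² − w²)/2 = (14.024636 − 109.224112)/2 = -47.599738 W.
|Δ| = 17.388939;  2% of max(1, |F·v|) = 0.604216.

no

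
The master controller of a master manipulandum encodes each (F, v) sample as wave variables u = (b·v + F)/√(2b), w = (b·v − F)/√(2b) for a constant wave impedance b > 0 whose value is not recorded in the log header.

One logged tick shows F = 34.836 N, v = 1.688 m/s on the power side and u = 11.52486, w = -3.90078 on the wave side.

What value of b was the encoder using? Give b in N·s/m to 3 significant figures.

b = 10.2 N·s/m

u + w = 7.6241;  u + w = √(2b)·v, so √(2b) = 7.6241/1.688 = 4.5166.
b = (√(2b))²/2 = 20.4000/2 = 10.2000.
(Check via u − w = 2F/√(2b): u − w = 15.4256, 2F/√(2b) = 15.4256.)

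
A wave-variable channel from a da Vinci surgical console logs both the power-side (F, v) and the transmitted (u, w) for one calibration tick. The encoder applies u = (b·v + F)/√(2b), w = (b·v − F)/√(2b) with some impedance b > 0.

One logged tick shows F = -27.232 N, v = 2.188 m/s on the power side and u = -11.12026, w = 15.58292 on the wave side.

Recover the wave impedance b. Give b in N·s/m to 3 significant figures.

u + w = 4.4627;  u + w = √(2b)·v, so √(2b) = 4.4627/2.188 = 2.0396.
b = (√(2b))²/2 = 4.1600/2 = 2.0800.
(Check via u − w = 2F/√(2b): u − w = -26.7032, 2F/√(2b) = -26.7032.)

b = 2.08 N·s/m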